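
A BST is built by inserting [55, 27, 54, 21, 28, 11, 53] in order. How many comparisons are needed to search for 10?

Search path for 10: 55 -> 27 -> 21 -> 11
Found: False
Comparisons: 4


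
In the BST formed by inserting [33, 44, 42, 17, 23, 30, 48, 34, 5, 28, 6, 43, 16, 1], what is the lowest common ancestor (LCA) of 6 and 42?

Tree insertion order: [33, 44, 42, 17, 23, 30, 48, 34, 5, 28, 6, 43, 16, 1]
Tree (level-order array): [33, 17, 44, 5, 23, 42, 48, 1, 6, None, 30, 34, 43, None, None, None, None, None, 16, 28]
In a BST, the LCA of p=6, q=42 is the first node v on the
root-to-leaf path with p <= v <= q (go left if both < v, right if both > v).
Walk from root:
  at 33: 6 <= 33 <= 42, this is the LCA
LCA = 33


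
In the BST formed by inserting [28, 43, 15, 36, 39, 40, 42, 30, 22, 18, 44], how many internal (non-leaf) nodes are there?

Tree built from: [28, 43, 15, 36, 39, 40, 42, 30, 22, 18, 44]
Tree (level-order array): [28, 15, 43, None, 22, 36, 44, 18, None, 30, 39, None, None, None, None, None, None, None, 40, None, 42]
Rule: An internal node has at least one child.
Per-node child counts:
  node 28: 2 child(ren)
  node 15: 1 child(ren)
  node 22: 1 child(ren)
  node 18: 0 child(ren)
  node 43: 2 child(ren)
  node 36: 2 child(ren)
  node 30: 0 child(ren)
  node 39: 1 child(ren)
  node 40: 1 child(ren)
  node 42: 0 child(ren)
  node 44: 0 child(ren)
Matching nodes: [28, 15, 22, 43, 36, 39, 40]
Count of internal (non-leaf) nodes: 7


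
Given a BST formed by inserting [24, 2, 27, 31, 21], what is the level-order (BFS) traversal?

Tree insertion order: [24, 2, 27, 31, 21]
Tree (level-order array): [24, 2, 27, None, 21, None, 31]
BFS from the root, enqueuing left then right child of each popped node:
  queue [24] -> pop 24, enqueue [2, 27], visited so far: [24]
  queue [2, 27] -> pop 2, enqueue [21], visited so far: [24, 2]
  queue [27, 21] -> pop 27, enqueue [31], visited so far: [24, 2, 27]
  queue [21, 31] -> pop 21, enqueue [none], visited so far: [24, 2, 27, 21]
  queue [31] -> pop 31, enqueue [none], visited so far: [24, 2, 27, 21, 31]
Result: [24, 2, 27, 21, 31]


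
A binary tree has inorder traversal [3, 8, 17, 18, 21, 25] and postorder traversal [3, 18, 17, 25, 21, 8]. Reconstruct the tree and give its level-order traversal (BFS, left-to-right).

Inorder:   [3, 8, 17, 18, 21, 25]
Postorder: [3, 18, 17, 25, 21, 8]
Algorithm: postorder visits root last, so walk postorder right-to-left;
each value is the root of the current inorder slice — split it at that
value, recurse on the right subtree first, then the left.
Recursive splits:
  root=8; inorder splits into left=[3], right=[17, 18, 21, 25]
  root=21; inorder splits into left=[17, 18], right=[25]
  root=25; inorder splits into left=[], right=[]
  root=17; inorder splits into left=[], right=[18]
  root=18; inorder splits into left=[], right=[]
  root=3; inorder splits into left=[], right=[]
Reconstructed level-order: [8, 3, 21, 17, 25, 18]


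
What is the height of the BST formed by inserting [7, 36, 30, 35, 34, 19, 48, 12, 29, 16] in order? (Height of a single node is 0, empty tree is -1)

Insertion order: [7, 36, 30, 35, 34, 19, 48, 12, 29, 16]
Tree (level-order array): [7, None, 36, 30, 48, 19, 35, None, None, 12, 29, 34, None, None, 16]
Compute height bottom-up (empty subtree = -1):
  height(16) = 1 + max(-1, -1) = 0
  height(12) = 1 + max(-1, 0) = 1
  height(29) = 1 + max(-1, -1) = 0
  height(19) = 1 + max(1, 0) = 2
  height(34) = 1 + max(-1, -1) = 0
  height(35) = 1 + max(0, -1) = 1
  height(30) = 1 + max(2, 1) = 3
  height(48) = 1 + max(-1, -1) = 0
  height(36) = 1 + max(3, 0) = 4
  height(7) = 1 + max(-1, 4) = 5
Height = 5


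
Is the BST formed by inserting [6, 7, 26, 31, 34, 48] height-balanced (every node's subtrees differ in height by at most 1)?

Tree (level-order array): [6, None, 7, None, 26, None, 31, None, 34, None, 48]
Definition: a tree is height-balanced if, at every node, |h(left) - h(right)| <= 1 (empty subtree has height -1).
Bottom-up per-node check:
  node 48: h_left=-1, h_right=-1, diff=0 [OK], height=0
  node 34: h_left=-1, h_right=0, diff=1 [OK], height=1
  node 31: h_left=-1, h_right=1, diff=2 [FAIL (|-1-1|=2 > 1)], height=2
  node 26: h_left=-1, h_right=2, diff=3 [FAIL (|-1-2|=3 > 1)], height=3
  node 7: h_left=-1, h_right=3, diff=4 [FAIL (|-1-3|=4 > 1)], height=4
  node 6: h_left=-1, h_right=4, diff=5 [FAIL (|-1-4|=5 > 1)], height=5
Node 31 violates the condition: |-1 - 1| = 2 > 1.
Result: Not balanced


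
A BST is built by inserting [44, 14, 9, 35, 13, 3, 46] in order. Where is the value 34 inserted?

Starting tree (level order): [44, 14, 46, 9, 35, None, None, 3, 13]
Insertion path: 44 -> 14 -> 35
Result: insert 34 as left child of 35
Final tree (level order): [44, 14, 46, 9, 35, None, None, 3, 13, 34]


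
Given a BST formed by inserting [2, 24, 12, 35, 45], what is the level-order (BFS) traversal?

Tree insertion order: [2, 24, 12, 35, 45]
Tree (level-order array): [2, None, 24, 12, 35, None, None, None, 45]
BFS from the root, enqueuing left then right child of each popped node:
  queue [2] -> pop 2, enqueue [24], visited so far: [2]
  queue [24] -> pop 24, enqueue [12, 35], visited so far: [2, 24]
  queue [12, 35] -> pop 12, enqueue [none], visited so far: [2, 24, 12]
  queue [35] -> pop 35, enqueue [45], visited so far: [2, 24, 12, 35]
  queue [45] -> pop 45, enqueue [none], visited so far: [2, 24, 12, 35, 45]
Result: [2, 24, 12, 35, 45]


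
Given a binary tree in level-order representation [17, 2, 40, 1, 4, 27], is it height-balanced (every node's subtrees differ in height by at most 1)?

Tree (level-order array): [17, 2, 40, 1, 4, 27]
Definition: a tree is height-balanced if, at every node, |h(left) - h(right)| <= 1 (empty subtree has height -1).
Bottom-up per-node check:
  node 1: h_left=-1, h_right=-1, diff=0 [OK], height=0
  node 4: h_left=-1, h_right=-1, diff=0 [OK], height=0
  node 2: h_left=0, h_right=0, diff=0 [OK], height=1
  node 27: h_left=-1, h_right=-1, diff=0 [OK], height=0
  node 40: h_left=0, h_right=-1, diff=1 [OK], height=1
  node 17: h_left=1, h_right=1, diff=0 [OK], height=2
All nodes satisfy the balance condition.
Result: Balanced


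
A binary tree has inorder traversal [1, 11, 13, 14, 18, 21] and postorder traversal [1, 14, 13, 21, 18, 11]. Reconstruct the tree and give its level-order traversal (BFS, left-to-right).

Inorder:   [1, 11, 13, 14, 18, 21]
Postorder: [1, 14, 13, 21, 18, 11]
Algorithm: postorder visits root last, so walk postorder right-to-left;
each value is the root of the current inorder slice — split it at that
value, recurse on the right subtree first, then the left.
Recursive splits:
  root=11; inorder splits into left=[1], right=[13, 14, 18, 21]
  root=18; inorder splits into left=[13, 14], right=[21]
  root=21; inorder splits into left=[], right=[]
  root=13; inorder splits into left=[], right=[14]
  root=14; inorder splits into left=[], right=[]
  root=1; inorder splits into left=[], right=[]
Reconstructed level-order: [11, 1, 18, 13, 21, 14]


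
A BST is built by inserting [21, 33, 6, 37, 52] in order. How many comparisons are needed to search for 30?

Search path for 30: 21 -> 33
Found: False
Comparisons: 2


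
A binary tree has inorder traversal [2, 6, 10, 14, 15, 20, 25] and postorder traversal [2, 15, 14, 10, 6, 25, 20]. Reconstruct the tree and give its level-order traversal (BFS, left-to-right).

Inorder:   [2, 6, 10, 14, 15, 20, 25]
Postorder: [2, 15, 14, 10, 6, 25, 20]
Algorithm: postorder visits root last, so walk postorder right-to-left;
each value is the root of the current inorder slice — split it at that
value, recurse on the right subtree first, then the left.
Recursive splits:
  root=20; inorder splits into left=[2, 6, 10, 14, 15], right=[25]
  root=25; inorder splits into left=[], right=[]
  root=6; inorder splits into left=[2], right=[10, 14, 15]
  root=10; inorder splits into left=[], right=[14, 15]
  root=14; inorder splits into left=[], right=[15]
  root=15; inorder splits into left=[], right=[]
  root=2; inorder splits into left=[], right=[]
Reconstructed level-order: [20, 6, 25, 2, 10, 14, 15]


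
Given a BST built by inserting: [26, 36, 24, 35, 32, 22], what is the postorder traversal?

Tree insertion order: [26, 36, 24, 35, 32, 22]
Tree (level-order array): [26, 24, 36, 22, None, 35, None, None, None, 32]
Postorder traversal: [22, 24, 32, 35, 36, 26]


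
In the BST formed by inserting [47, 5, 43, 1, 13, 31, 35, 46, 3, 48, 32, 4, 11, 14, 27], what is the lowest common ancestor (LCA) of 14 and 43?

Tree insertion order: [47, 5, 43, 1, 13, 31, 35, 46, 3, 48, 32, 4, 11, 14, 27]
Tree (level-order array): [47, 5, 48, 1, 43, None, None, None, 3, 13, 46, None, 4, 11, 31, None, None, None, None, None, None, 14, 35, None, 27, 32]
In a BST, the LCA of p=14, q=43 is the first node v on the
root-to-leaf path with p <= v <= q (go left if both < v, right if both > v).
Walk from root:
  at 47: both 14 and 43 < 47, go left
  at 5: both 14 and 43 > 5, go right
  at 43: 14 <= 43 <= 43, this is the LCA
LCA = 43


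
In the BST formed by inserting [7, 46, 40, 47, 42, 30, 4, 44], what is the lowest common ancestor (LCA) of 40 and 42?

Tree insertion order: [7, 46, 40, 47, 42, 30, 4, 44]
Tree (level-order array): [7, 4, 46, None, None, 40, 47, 30, 42, None, None, None, None, None, 44]
In a BST, the LCA of p=40, q=42 is the first node v on the
root-to-leaf path with p <= v <= q (go left if both < v, right if both > v).
Walk from root:
  at 7: both 40 and 42 > 7, go right
  at 46: both 40 and 42 < 46, go left
  at 40: 40 <= 40 <= 42, this is the LCA
LCA = 40


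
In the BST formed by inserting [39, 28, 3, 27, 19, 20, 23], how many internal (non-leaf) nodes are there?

Tree built from: [39, 28, 3, 27, 19, 20, 23]
Tree (level-order array): [39, 28, None, 3, None, None, 27, 19, None, None, 20, None, 23]
Rule: An internal node has at least one child.
Per-node child counts:
  node 39: 1 child(ren)
  node 28: 1 child(ren)
  node 3: 1 child(ren)
  node 27: 1 child(ren)
  node 19: 1 child(ren)
  node 20: 1 child(ren)
  node 23: 0 child(ren)
Matching nodes: [39, 28, 3, 27, 19, 20]
Count of internal (non-leaf) nodes: 6


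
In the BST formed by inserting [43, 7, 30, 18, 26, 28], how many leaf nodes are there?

Tree built from: [43, 7, 30, 18, 26, 28]
Tree (level-order array): [43, 7, None, None, 30, 18, None, None, 26, None, 28]
Rule: A leaf has 0 children.
Per-node child counts:
  node 43: 1 child(ren)
  node 7: 1 child(ren)
  node 30: 1 child(ren)
  node 18: 1 child(ren)
  node 26: 1 child(ren)
  node 28: 0 child(ren)
Matching nodes: [28]
Count of leaf nodes: 1


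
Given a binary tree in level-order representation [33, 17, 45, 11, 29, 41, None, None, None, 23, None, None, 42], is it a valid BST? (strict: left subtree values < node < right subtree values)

Level-order array: [33, 17, 45, 11, 29, 41, None, None, None, 23, None, None, 42]
Validate using subtree bounds (lo, hi): at each node, require lo < value < hi,
then recurse left with hi=value and right with lo=value.
Preorder trace (stopping at first violation):
  at node 33 with bounds (-inf, +inf): OK
  at node 17 with bounds (-inf, 33): OK
  at node 11 with bounds (-inf, 17): OK
  at node 29 with bounds (17, 33): OK
  at node 23 with bounds (17, 29): OK
  at node 45 with bounds (33, +inf): OK
  at node 41 with bounds (33, 45): OK
  at node 42 with bounds (41, 45): OK
No violation found at any node.
Result: Valid BST


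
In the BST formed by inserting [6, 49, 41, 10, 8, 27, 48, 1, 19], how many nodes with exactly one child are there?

Tree built from: [6, 49, 41, 10, 8, 27, 48, 1, 19]
Tree (level-order array): [6, 1, 49, None, None, 41, None, 10, 48, 8, 27, None, None, None, None, 19]
Rule: These are nodes with exactly 1 non-null child.
Per-node child counts:
  node 6: 2 child(ren)
  node 1: 0 child(ren)
  node 49: 1 child(ren)
  node 41: 2 child(ren)
  node 10: 2 child(ren)
  node 8: 0 child(ren)
  node 27: 1 child(ren)
  node 19: 0 child(ren)
  node 48: 0 child(ren)
Matching nodes: [49, 27]
Count of nodes with exactly one child: 2


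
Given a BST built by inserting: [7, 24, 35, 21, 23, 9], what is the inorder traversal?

Tree insertion order: [7, 24, 35, 21, 23, 9]
Tree (level-order array): [7, None, 24, 21, 35, 9, 23]
Inorder traversal: [7, 9, 21, 23, 24, 35]


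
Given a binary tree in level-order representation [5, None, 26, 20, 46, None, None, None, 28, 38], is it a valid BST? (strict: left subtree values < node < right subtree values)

Level-order array: [5, None, 26, 20, 46, None, None, None, 28, 38]
Validate using subtree bounds (lo, hi): at each node, require lo < value < hi,
then recurse left with hi=value and right with lo=value.
Preorder trace (stopping at first violation):
  at node 5 with bounds (-inf, +inf): OK
  at node 26 with bounds (5, +inf): OK
  at node 20 with bounds (5, 26): OK
  at node 46 with bounds (26, +inf): OK
  at node 28 with bounds (46, +inf): VIOLATION
Node 28 violates its bound: not (46 < 28 < +inf).
Result: Not a valid BST


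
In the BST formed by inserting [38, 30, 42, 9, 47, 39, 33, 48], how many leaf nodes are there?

Tree built from: [38, 30, 42, 9, 47, 39, 33, 48]
Tree (level-order array): [38, 30, 42, 9, 33, 39, 47, None, None, None, None, None, None, None, 48]
Rule: A leaf has 0 children.
Per-node child counts:
  node 38: 2 child(ren)
  node 30: 2 child(ren)
  node 9: 0 child(ren)
  node 33: 0 child(ren)
  node 42: 2 child(ren)
  node 39: 0 child(ren)
  node 47: 1 child(ren)
  node 48: 0 child(ren)
Matching nodes: [9, 33, 39, 48]
Count of leaf nodes: 4


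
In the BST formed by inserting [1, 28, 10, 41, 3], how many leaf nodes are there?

Tree built from: [1, 28, 10, 41, 3]
Tree (level-order array): [1, None, 28, 10, 41, 3]
Rule: A leaf has 0 children.
Per-node child counts:
  node 1: 1 child(ren)
  node 28: 2 child(ren)
  node 10: 1 child(ren)
  node 3: 0 child(ren)
  node 41: 0 child(ren)
Matching nodes: [3, 41]
Count of leaf nodes: 2


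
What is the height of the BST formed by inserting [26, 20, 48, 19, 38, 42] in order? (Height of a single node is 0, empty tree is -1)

Insertion order: [26, 20, 48, 19, 38, 42]
Tree (level-order array): [26, 20, 48, 19, None, 38, None, None, None, None, 42]
Compute height bottom-up (empty subtree = -1):
  height(19) = 1 + max(-1, -1) = 0
  height(20) = 1 + max(0, -1) = 1
  height(42) = 1 + max(-1, -1) = 0
  height(38) = 1 + max(-1, 0) = 1
  height(48) = 1 + max(1, -1) = 2
  height(26) = 1 + max(1, 2) = 3
Height = 3


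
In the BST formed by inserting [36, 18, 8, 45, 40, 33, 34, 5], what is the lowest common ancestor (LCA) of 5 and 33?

Tree insertion order: [36, 18, 8, 45, 40, 33, 34, 5]
Tree (level-order array): [36, 18, 45, 8, 33, 40, None, 5, None, None, 34]
In a BST, the LCA of p=5, q=33 is the first node v on the
root-to-leaf path with p <= v <= q (go left if both < v, right if both > v).
Walk from root:
  at 36: both 5 and 33 < 36, go left
  at 18: 5 <= 18 <= 33, this is the LCA
LCA = 18


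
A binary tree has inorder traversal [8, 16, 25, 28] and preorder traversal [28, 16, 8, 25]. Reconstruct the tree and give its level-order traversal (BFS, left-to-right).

Inorder:  [8, 16, 25, 28]
Preorder: [28, 16, 8, 25]
Algorithm: preorder visits root first, so consume preorder in order;
for each root, split the current inorder slice at that value into
left-subtree inorder and right-subtree inorder, then recurse.
Recursive splits:
  root=28; inorder splits into left=[8, 16, 25], right=[]
  root=16; inorder splits into left=[8], right=[25]
  root=8; inorder splits into left=[], right=[]
  root=25; inorder splits into left=[], right=[]
Reconstructed level-order: [28, 16, 8, 25]


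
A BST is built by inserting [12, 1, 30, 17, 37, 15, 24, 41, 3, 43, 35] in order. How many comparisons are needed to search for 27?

Search path for 27: 12 -> 30 -> 17 -> 24
Found: False
Comparisons: 4


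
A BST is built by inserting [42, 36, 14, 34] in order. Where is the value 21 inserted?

Starting tree (level order): [42, 36, None, 14, None, None, 34]
Insertion path: 42 -> 36 -> 14 -> 34
Result: insert 21 as left child of 34
Final tree (level order): [42, 36, None, 14, None, None, 34, 21]


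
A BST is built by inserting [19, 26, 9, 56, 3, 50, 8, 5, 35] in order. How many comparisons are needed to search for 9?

Search path for 9: 19 -> 9
Found: True
Comparisons: 2


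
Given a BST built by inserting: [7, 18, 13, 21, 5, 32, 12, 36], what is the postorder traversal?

Tree insertion order: [7, 18, 13, 21, 5, 32, 12, 36]
Tree (level-order array): [7, 5, 18, None, None, 13, 21, 12, None, None, 32, None, None, None, 36]
Postorder traversal: [5, 12, 13, 36, 32, 21, 18, 7]


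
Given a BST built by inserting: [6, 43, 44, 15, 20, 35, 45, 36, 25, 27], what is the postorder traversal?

Tree insertion order: [6, 43, 44, 15, 20, 35, 45, 36, 25, 27]
Tree (level-order array): [6, None, 43, 15, 44, None, 20, None, 45, None, 35, None, None, 25, 36, None, 27]
Postorder traversal: [27, 25, 36, 35, 20, 15, 45, 44, 43, 6]


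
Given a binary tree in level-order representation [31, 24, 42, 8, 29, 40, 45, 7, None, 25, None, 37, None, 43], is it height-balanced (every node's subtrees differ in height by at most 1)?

Tree (level-order array): [31, 24, 42, 8, 29, 40, 45, 7, None, 25, None, 37, None, 43]
Definition: a tree is height-balanced if, at every node, |h(left) - h(right)| <= 1 (empty subtree has height -1).
Bottom-up per-node check:
  node 7: h_left=-1, h_right=-1, diff=0 [OK], height=0
  node 8: h_left=0, h_right=-1, diff=1 [OK], height=1
  node 25: h_left=-1, h_right=-1, diff=0 [OK], height=0
  node 29: h_left=0, h_right=-1, diff=1 [OK], height=1
  node 24: h_left=1, h_right=1, diff=0 [OK], height=2
  node 37: h_left=-1, h_right=-1, diff=0 [OK], height=0
  node 40: h_left=0, h_right=-1, diff=1 [OK], height=1
  node 43: h_left=-1, h_right=-1, diff=0 [OK], height=0
  node 45: h_left=0, h_right=-1, diff=1 [OK], height=1
  node 42: h_left=1, h_right=1, diff=0 [OK], height=2
  node 31: h_left=2, h_right=2, diff=0 [OK], height=3
All nodes satisfy the balance condition.
Result: Balanced


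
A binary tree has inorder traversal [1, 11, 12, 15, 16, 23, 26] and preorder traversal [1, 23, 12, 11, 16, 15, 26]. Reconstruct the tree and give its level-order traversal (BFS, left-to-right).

Inorder:  [1, 11, 12, 15, 16, 23, 26]
Preorder: [1, 23, 12, 11, 16, 15, 26]
Algorithm: preorder visits root first, so consume preorder in order;
for each root, split the current inorder slice at that value into
left-subtree inorder and right-subtree inorder, then recurse.
Recursive splits:
  root=1; inorder splits into left=[], right=[11, 12, 15, 16, 23, 26]
  root=23; inorder splits into left=[11, 12, 15, 16], right=[26]
  root=12; inorder splits into left=[11], right=[15, 16]
  root=11; inorder splits into left=[], right=[]
  root=16; inorder splits into left=[15], right=[]
  root=15; inorder splits into left=[], right=[]
  root=26; inorder splits into left=[], right=[]
Reconstructed level-order: [1, 23, 12, 26, 11, 16, 15]


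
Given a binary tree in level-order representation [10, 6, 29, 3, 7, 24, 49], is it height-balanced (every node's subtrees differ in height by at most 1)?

Tree (level-order array): [10, 6, 29, 3, 7, 24, 49]
Definition: a tree is height-balanced if, at every node, |h(left) - h(right)| <= 1 (empty subtree has height -1).
Bottom-up per-node check:
  node 3: h_left=-1, h_right=-1, diff=0 [OK], height=0
  node 7: h_left=-1, h_right=-1, diff=0 [OK], height=0
  node 6: h_left=0, h_right=0, diff=0 [OK], height=1
  node 24: h_left=-1, h_right=-1, diff=0 [OK], height=0
  node 49: h_left=-1, h_right=-1, diff=0 [OK], height=0
  node 29: h_left=0, h_right=0, diff=0 [OK], height=1
  node 10: h_left=1, h_right=1, diff=0 [OK], height=2
All nodes satisfy the balance condition.
Result: Balanced


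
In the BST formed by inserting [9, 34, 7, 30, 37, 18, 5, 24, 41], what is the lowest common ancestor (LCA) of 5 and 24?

Tree insertion order: [9, 34, 7, 30, 37, 18, 5, 24, 41]
Tree (level-order array): [9, 7, 34, 5, None, 30, 37, None, None, 18, None, None, 41, None, 24]
In a BST, the LCA of p=5, q=24 is the first node v on the
root-to-leaf path with p <= v <= q (go left if both < v, right if both > v).
Walk from root:
  at 9: 5 <= 9 <= 24, this is the LCA
LCA = 9


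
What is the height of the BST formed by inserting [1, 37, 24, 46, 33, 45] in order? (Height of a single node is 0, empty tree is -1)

Insertion order: [1, 37, 24, 46, 33, 45]
Tree (level-order array): [1, None, 37, 24, 46, None, 33, 45]
Compute height bottom-up (empty subtree = -1):
  height(33) = 1 + max(-1, -1) = 0
  height(24) = 1 + max(-1, 0) = 1
  height(45) = 1 + max(-1, -1) = 0
  height(46) = 1 + max(0, -1) = 1
  height(37) = 1 + max(1, 1) = 2
  height(1) = 1 + max(-1, 2) = 3
Height = 3


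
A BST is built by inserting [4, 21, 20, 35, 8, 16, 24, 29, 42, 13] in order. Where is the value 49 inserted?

Starting tree (level order): [4, None, 21, 20, 35, 8, None, 24, 42, None, 16, None, 29, None, None, 13]
Insertion path: 4 -> 21 -> 35 -> 42
Result: insert 49 as right child of 42
Final tree (level order): [4, None, 21, 20, 35, 8, None, 24, 42, None, 16, None, 29, None, 49, 13]


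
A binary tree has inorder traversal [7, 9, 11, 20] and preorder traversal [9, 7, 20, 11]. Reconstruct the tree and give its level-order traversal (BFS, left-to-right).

Inorder:  [7, 9, 11, 20]
Preorder: [9, 7, 20, 11]
Algorithm: preorder visits root first, so consume preorder in order;
for each root, split the current inorder slice at that value into
left-subtree inorder and right-subtree inorder, then recurse.
Recursive splits:
  root=9; inorder splits into left=[7], right=[11, 20]
  root=7; inorder splits into left=[], right=[]
  root=20; inorder splits into left=[11], right=[]
  root=11; inorder splits into left=[], right=[]
Reconstructed level-order: [9, 7, 20, 11]


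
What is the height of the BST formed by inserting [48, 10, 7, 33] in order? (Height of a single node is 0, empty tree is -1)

Insertion order: [48, 10, 7, 33]
Tree (level-order array): [48, 10, None, 7, 33]
Compute height bottom-up (empty subtree = -1):
  height(7) = 1 + max(-1, -1) = 0
  height(33) = 1 + max(-1, -1) = 0
  height(10) = 1 + max(0, 0) = 1
  height(48) = 1 + max(1, -1) = 2
Height = 2


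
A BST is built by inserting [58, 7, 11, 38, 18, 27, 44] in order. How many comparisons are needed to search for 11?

Search path for 11: 58 -> 7 -> 11
Found: True
Comparisons: 3


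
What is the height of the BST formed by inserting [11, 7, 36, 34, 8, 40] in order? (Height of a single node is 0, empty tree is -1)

Insertion order: [11, 7, 36, 34, 8, 40]
Tree (level-order array): [11, 7, 36, None, 8, 34, 40]
Compute height bottom-up (empty subtree = -1):
  height(8) = 1 + max(-1, -1) = 0
  height(7) = 1 + max(-1, 0) = 1
  height(34) = 1 + max(-1, -1) = 0
  height(40) = 1 + max(-1, -1) = 0
  height(36) = 1 + max(0, 0) = 1
  height(11) = 1 + max(1, 1) = 2
Height = 2


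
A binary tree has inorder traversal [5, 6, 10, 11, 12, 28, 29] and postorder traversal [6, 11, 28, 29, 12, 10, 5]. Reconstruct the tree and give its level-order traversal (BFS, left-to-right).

Inorder:   [5, 6, 10, 11, 12, 28, 29]
Postorder: [6, 11, 28, 29, 12, 10, 5]
Algorithm: postorder visits root last, so walk postorder right-to-left;
each value is the root of the current inorder slice — split it at that
value, recurse on the right subtree first, then the left.
Recursive splits:
  root=5; inorder splits into left=[], right=[6, 10, 11, 12, 28, 29]
  root=10; inorder splits into left=[6], right=[11, 12, 28, 29]
  root=12; inorder splits into left=[11], right=[28, 29]
  root=29; inorder splits into left=[28], right=[]
  root=28; inorder splits into left=[], right=[]
  root=11; inorder splits into left=[], right=[]
  root=6; inorder splits into left=[], right=[]
Reconstructed level-order: [5, 10, 6, 12, 11, 29, 28]


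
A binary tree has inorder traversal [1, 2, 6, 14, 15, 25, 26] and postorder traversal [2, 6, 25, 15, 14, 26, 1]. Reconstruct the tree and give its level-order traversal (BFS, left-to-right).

Inorder:   [1, 2, 6, 14, 15, 25, 26]
Postorder: [2, 6, 25, 15, 14, 26, 1]
Algorithm: postorder visits root last, so walk postorder right-to-left;
each value is the root of the current inorder slice — split it at that
value, recurse on the right subtree first, then the left.
Recursive splits:
  root=1; inorder splits into left=[], right=[2, 6, 14, 15, 25, 26]
  root=26; inorder splits into left=[2, 6, 14, 15, 25], right=[]
  root=14; inorder splits into left=[2, 6], right=[15, 25]
  root=15; inorder splits into left=[], right=[25]
  root=25; inorder splits into left=[], right=[]
  root=6; inorder splits into left=[2], right=[]
  root=2; inorder splits into left=[], right=[]
Reconstructed level-order: [1, 26, 14, 6, 15, 2, 25]


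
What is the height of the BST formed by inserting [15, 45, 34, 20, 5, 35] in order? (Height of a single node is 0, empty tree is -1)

Insertion order: [15, 45, 34, 20, 5, 35]
Tree (level-order array): [15, 5, 45, None, None, 34, None, 20, 35]
Compute height bottom-up (empty subtree = -1):
  height(5) = 1 + max(-1, -1) = 0
  height(20) = 1 + max(-1, -1) = 0
  height(35) = 1 + max(-1, -1) = 0
  height(34) = 1 + max(0, 0) = 1
  height(45) = 1 + max(1, -1) = 2
  height(15) = 1 + max(0, 2) = 3
Height = 3


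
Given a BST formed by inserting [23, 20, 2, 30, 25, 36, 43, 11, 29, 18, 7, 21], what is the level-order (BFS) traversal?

Tree insertion order: [23, 20, 2, 30, 25, 36, 43, 11, 29, 18, 7, 21]
Tree (level-order array): [23, 20, 30, 2, 21, 25, 36, None, 11, None, None, None, 29, None, 43, 7, 18]
BFS from the root, enqueuing left then right child of each popped node:
  queue [23] -> pop 23, enqueue [20, 30], visited so far: [23]
  queue [20, 30] -> pop 20, enqueue [2, 21], visited so far: [23, 20]
  queue [30, 2, 21] -> pop 30, enqueue [25, 36], visited so far: [23, 20, 30]
  queue [2, 21, 25, 36] -> pop 2, enqueue [11], visited so far: [23, 20, 30, 2]
  queue [21, 25, 36, 11] -> pop 21, enqueue [none], visited so far: [23, 20, 30, 2, 21]
  queue [25, 36, 11] -> pop 25, enqueue [29], visited so far: [23, 20, 30, 2, 21, 25]
  queue [36, 11, 29] -> pop 36, enqueue [43], visited so far: [23, 20, 30, 2, 21, 25, 36]
  queue [11, 29, 43] -> pop 11, enqueue [7, 18], visited so far: [23, 20, 30, 2, 21, 25, 36, 11]
  queue [29, 43, 7, 18] -> pop 29, enqueue [none], visited so far: [23, 20, 30, 2, 21, 25, 36, 11, 29]
  queue [43, 7, 18] -> pop 43, enqueue [none], visited so far: [23, 20, 30, 2, 21, 25, 36, 11, 29, 43]
  queue [7, 18] -> pop 7, enqueue [none], visited so far: [23, 20, 30, 2, 21, 25, 36, 11, 29, 43, 7]
  queue [18] -> pop 18, enqueue [none], visited so far: [23, 20, 30, 2, 21, 25, 36, 11, 29, 43, 7, 18]
Result: [23, 20, 30, 2, 21, 25, 36, 11, 29, 43, 7, 18]


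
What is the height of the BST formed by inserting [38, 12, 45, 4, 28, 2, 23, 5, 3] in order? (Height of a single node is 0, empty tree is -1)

Insertion order: [38, 12, 45, 4, 28, 2, 23, 5, 3]
Tree (level-order array): [38, 12, 45, 4, 28, None, None, 2, 5, 23, None, None, 3]
Compute height bottom-up (empty subtree = -1):
  height(3) = 1 + max(-1, -1) = 0
  height(2) = 1 + max(-1, 0) = 1
  height(5) = 1 + max(-1, -1) = 0
  height(4) = 1 + max(1, 0) = 2
  height(23) = 1 + max(-1, -1) = 0
  height(28) = 1 + max(0, -1) = 1
  height(12) = 1 + max(2, 1) = 3
  height(45) = 1 + max(-1, -1) = 0
  height(38) = 1 + max(3, 0) = 4
Height = 4


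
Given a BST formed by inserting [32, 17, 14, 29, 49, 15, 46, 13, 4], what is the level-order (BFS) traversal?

Tree insertion order: [32, 17, 14, 29, 49, 15, 46, 13, 4]
Tree (level-order array): [32, 17, 49, 14, 29, 46, None, 13, 15, None, None, None, None, 4]
BFS from the root, enqueuing left then right child of each popped node:
  queue [32] -> pop 32, enqueue [17, 49], visited so far: [32]
  queue [17, 49] -> pop 17, enqueue [14, 29], visited so far: [32, 17]
  queue [49, 14, 29] -> pop 49, enqueue [46], visited so far: [32, 17, 49]
  queue [14, 29, 46] -> pop 14, enqueue [13, 15], visited so far: [32, 17, 49, 14]
  queue [29, 46, 13, 15] -> pop 29, enqueue [none], visited so far: [32, 17, 49, 14, 29]
  queue [46, 13, 15] -> pop 46, enqueue [none], visited so far: [32, 17, 49, 14, 29, 46]
  queue [13, 15] -> pop 13, enqueue [4], visited so far: [32, 17, 49, 14, 29, 46, 13]
  queue [15, 4] -> pop 15, enqueue [none], visited so far: [32, 17, 49, 14, 29, 46, 13, 15]
  queue [4] -> pop 4, enqueue [none], visited so far: [32, 17, 49, 14, 29, 46, 13, 15, 4]
Result: [32, 17, 49, 14, 29, 46, 13, 15, 4]


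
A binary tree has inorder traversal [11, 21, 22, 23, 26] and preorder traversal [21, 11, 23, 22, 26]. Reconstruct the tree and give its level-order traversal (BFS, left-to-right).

Inorder:  [11, 21, 22, 23, 26]
Preorder: [21, 11, 23, 22, 26]
Algorithm: preorder visits root first, so consume preorder in order;
for each root, split the current inorder slice at that value into
left-subtree inorder and right-subtree inorder, then recurse.
Recursive splits:
  root=21; inorder splits into left=[11], right=[22, 23, 26]
  root=11; inorder splits into left=[], right=[]
  root=23; inorder splits into left=[22], right=[26]
  root=22; inorder splits into left=[], right=[]
  root=26; inorder splits into left=[], right=[]
Reconstructed level-order: [21, 11, 23, 22, 26]


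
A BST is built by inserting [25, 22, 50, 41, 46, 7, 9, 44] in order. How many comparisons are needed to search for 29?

Search path for 29: 25 -> 50 -> 41
Found: False
Comparisons: 3


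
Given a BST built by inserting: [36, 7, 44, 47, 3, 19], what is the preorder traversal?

Tree insertion order: [36, 7, 44, 47, 3, 19]
Tree (level-order array): [36, 7, 44, 3, 19, None, 47]
Preorder traversal: [36, 7, 3, 19, 44, 47]


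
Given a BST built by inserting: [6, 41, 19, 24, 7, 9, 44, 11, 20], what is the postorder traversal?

Tree insertion order: [6, 41, 19, 24, 7, 9, 44, 11, 20]
Tree (level-order array): [6, None, 41, 19, 44, 7, 24, None, None, None, 9, 20, None, None, 11]
Postorder traversal: [11, 9, 7, 20, 24, 19, 44, 41, 6]


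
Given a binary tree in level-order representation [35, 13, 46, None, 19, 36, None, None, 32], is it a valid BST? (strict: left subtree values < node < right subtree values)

Level-order array: [35, 13, 46, None, 19, 36, None, None, 32]
Validate using subtree bounds (lo, hi): at each node, require lo < value < hi,
then recurse left with hi=value and right with lo=value.
Preorder trace (stopping at first violation):
  at node 35 with bounds (-inf, +inf): OK
  at node 13 with bounds (-inf, 35): OK
  at node 19 with bounds (13, 35): OK
  at node 32 with bounds (19, 35): OK
  at node 46 with bounds (35, +inf): OK
  at node 36 with bounds (35, 46): OK
No violation found at any node.
Result: Valid BST


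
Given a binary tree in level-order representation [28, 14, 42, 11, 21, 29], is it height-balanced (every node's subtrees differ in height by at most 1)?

Tree (level-order array): [28, 14, 42, 11, 21, 29]
Definition: a tree is height-balanced if, at every node, |h(left) - h(right)| <= 1 (empty subtree has height -1).
Bottom-up per-node check:
  node 11: h_left=-1, h_right=-1, diff=0 [OK], height=0
  node 21: h_left=-1, h_right=-1, diff=0 [OK], height=0
  node 14: h_left=0, h_right=0, diff=0 [OK], height=1
  node 29: h_left=-1, h_right=-1, diff=0 [OK], height=0
  node 42: h_left=0, h_right=-1, diff=1 [OK], height=1
  node 28: h_left=1, h_right=1, diff=0 [OK], height=2
All nodes satisfy the balance condition.
Result: Balanced


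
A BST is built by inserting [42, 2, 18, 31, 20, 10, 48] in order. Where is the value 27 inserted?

Starting tree (level order): [42, 2, 48, None, 18, None, None, 10, 31, None, None, 20]
Insertion path: 42 -> 2 -> 18 -> 31 -> 20
Result: insert 27 as right child of 20
Final tree (level order): [42, 2, 48, None, 18, None, None, 10, 31, None, None, 20, None, None, 27]


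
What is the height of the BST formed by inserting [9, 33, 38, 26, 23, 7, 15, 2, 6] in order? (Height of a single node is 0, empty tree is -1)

Insertion order: [9, 33, 38, 26, 23, 7, 15, 2, 6]
Tree (level-order array): [9, 7, 33, 2, None, 26, 38, None, 6, 23, None, None, None, None, None, 15]
Compute height bottom-up (empty subtree = -1):
  height(6) = 1 + max(-1, -1) = 0
  height(2) = 1 + max(-1, 0) = 1
  height(7) = 1 + max(1, -1) = 2
  height(15) = 1 + max(-1, -1) = 0
  height(23) = 1 + max(0, -1) = 1
  height(26) = 1 + max(1, -1) = 2
  height(38) = 1 + max(-1, -1) = 0
  height(33) = 1 + max(2, 0) = 3
  height(9) = 1 + max(2, 3) = 4
Height = 4


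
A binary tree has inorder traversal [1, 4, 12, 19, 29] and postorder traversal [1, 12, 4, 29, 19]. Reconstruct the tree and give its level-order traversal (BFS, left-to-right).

Inorder:   [1, 4, 12, 19, 29]
Postorder: [1, 12, 4, 29, 19]
Algorithm: postorder visits root last, so walk postorder right-to-left;
each value is the root of the current inorder slice — split it at that
value, recurse on the right subtree first, then the left.
Recursive splits:
  root=19; inorder splits into left=[1, 4, 12], right=[29]
  root=29; inorder splits into left=[], right=[]
  root=4; inorder splits into left=[1], right=[12]
  root=12; inorder splits into left=[], right=[]
  root=1; inorder splits into left=[], right=[]
Reconstructed level-order: [19, 4, 29, 1, 12]


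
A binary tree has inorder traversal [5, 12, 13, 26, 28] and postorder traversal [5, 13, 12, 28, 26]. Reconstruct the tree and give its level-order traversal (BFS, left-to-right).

Inorder:   [5, 12, 13, 26, 28]
Postorder: [5, 13, 12, 28, 26]
Algorithm: postorder visits root last, so walk postorder right-to-left;
each value is the root of the current inorder slice — split it at that
value, recurse on the right subtree first, then the left.
Recursive splits:
  root=26; inorder splits into left=[5, 12, 13], right=[28]
  root=28; inorder splits into left=[], right=[]
  root=12; inorder splits into left=[5], right=[13]
  root=13; inorder splits into left=[], right=[]
  root=5; inorder splits into left=[], right=[]
Reconstructed level-order: [26, 12, 28, 5, 13]


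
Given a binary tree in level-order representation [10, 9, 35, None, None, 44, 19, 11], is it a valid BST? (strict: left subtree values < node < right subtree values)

Level-order array: [10, 9, 35, None, None, 44, 19, 11]
Validate using subtree bounds (lo, hi): at each node, require lo < value < hi,
then recurse left with hi=value and right with lo=value.
Preorder trace (stopping at first violation):
  at node 10 with bounds (-inf, +inf): OK
  at node 9 with bounds (-inf, 10): OK
  at node 35 with bounds (10, +inf): OK
  at node 44 with bounds (10, 35): VIOLATION
Node 44 violates its bound: not (10 < 44 < 35).
Result: Not a valid BST


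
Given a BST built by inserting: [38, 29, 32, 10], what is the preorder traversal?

Tree insertion order: [38, 29, 32, 10]
Tree (level-order array): [38, 29, None, 10, 32]
Preorder traversal: [38, 29, 10, 32]


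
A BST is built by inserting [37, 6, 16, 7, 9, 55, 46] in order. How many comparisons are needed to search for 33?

Search path for 33: 37 -> 6 -> 16
Found: False
Comparisons: 3


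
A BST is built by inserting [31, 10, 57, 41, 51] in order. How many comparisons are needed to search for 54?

Search path for 54: 31 -> 57 -> 41 -> 51
Found: False
Comparisons: 4


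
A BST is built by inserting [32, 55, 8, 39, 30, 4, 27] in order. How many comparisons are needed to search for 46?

Search path for 46: 32 -> 55 -> 39
Found: False
Comparisons: 3


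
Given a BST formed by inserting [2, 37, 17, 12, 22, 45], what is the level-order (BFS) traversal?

Tree insertion order: [2, 37, 17, 12, 22, 45]
Tree (level-order array): [2, None, 37, 17, 45, 12, 22]
BFS from the root, enqueuing left then right child of each popped node:
  queue [2] -> pop 2, enqueue [37], visited so far: [2]
  queue [37] -> pop 37, enqueue [17, 45], visited so far: [2, 37]
  queue [17, 45] -> pop 17, enqueue [12, 22], visited so far: [2, 37, 17]
  queue [45, 12, 22] -> pop 45, enqueue [none], visited so far: [2, 37, 17, 45]
  queue [12, 22] -> pop 12, enqueue [none], visited so far: [2, 37, 17, 45, 12]
  queue [22] -> pop 22, enqueue [none], visited so far: [2, 37, 17, 45, 12, 22]
Result: [2, 37, 17, 45, 12, 22]


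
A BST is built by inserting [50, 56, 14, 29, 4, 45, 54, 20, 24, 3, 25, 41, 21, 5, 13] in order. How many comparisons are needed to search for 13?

Search path for 13: 50 -> 14 -> 4 -> 5 -> 13
Found: True
Comparisons: 5


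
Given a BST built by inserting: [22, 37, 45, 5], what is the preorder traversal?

Tree insertion order: [22, 37, 45, 5]
Tree (level-order array): [22, 5, 37, None, None, None, 45]
Preorder traversal: [22, 5, 37, 45]


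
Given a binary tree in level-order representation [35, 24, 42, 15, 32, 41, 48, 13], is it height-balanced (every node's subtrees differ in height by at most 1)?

Tree (level-order array): [35, 24, 42, 15, 32, 41, 48, 13]
Definition: a tree is height-balanced if, at every node, |h(left) - h(right)| <= 1 (empty subtree has height -1).
Bottom-up per-node check:
  node 13: h_left=-1, h_right=-1, diff=0 [OK], height=0
  node 15: h_left=0, h_right=-1, diff=1 [OK], height=1
  node 32: h_left=-1, h_right=-1, diff=0 [OK], height=0
  node 24: h_left=1, h_right=0, diff=1 [OK], height=2
  node 41: h_left=-1, h_right=-1, diff=0 [OK], height=0
  node 48: h_left=-1, h_right=-1, diff=0 [OK], height=0
  node 42: h_left=0, h_right=0, diff=0 [OK], height=1
  node 35: h_left=2, h_right=1, diff=1 [OK], height=3
All nodes satisfy the balance condition.
Result: Balanced


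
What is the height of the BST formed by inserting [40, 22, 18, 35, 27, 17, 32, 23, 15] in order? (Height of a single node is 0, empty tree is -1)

Insertion order: [40, 22, 18, 35, 27, 17, 32, 23, 15]
Tree (level-order array): [40, 22, None, 18, 35, 17, None, 27, None, 15, None, 23, 32]
Compute height bottom-up (empty subtree = -1):
  height(15) = 1 + max(-1, -1) = 0
  height(17) = 1 + max(0, -1) = 1
  height(18) = 1 + max(1, -1) = 2
  height(23) = 1 + max(-1, -1) = 0
  height(32) = 1 + max(-1, -1) = 0
  height(27) = 1 + max(0, 0) = 1
  height(35) = 1 + max(1, -1) = 2
  height(22) = 1 + max(2, 2) = 3
  height(40) = 1 + max(3, -1) = 4
Height = 4


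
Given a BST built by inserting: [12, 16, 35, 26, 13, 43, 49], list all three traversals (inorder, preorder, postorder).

Tree insertion order: [12, 16, 35, 26, 13, 43, 49]
Tree (level-order array): [12, None, 16, 13, 35, None, None, 26, 43, None, None, None, 49]
Inorder (L, root, R): [12, 13, 16, 26, 35, 43, 49]
Preorder (root, L, R): [12, 16, 13, 35, 26, 43, 49]
Postorder (L, R, root): [13, 26, 49, 43, 35, 16, 12]


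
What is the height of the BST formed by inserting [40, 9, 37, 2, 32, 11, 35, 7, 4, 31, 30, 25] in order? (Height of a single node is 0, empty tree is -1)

Insertion order: [40, 9, 37, 2, 32, 11, 35, 7, 4, 31, 30, 25]
Tree (level-order array): [40, 9, None, 2, 37, None, 7, 32, None, 4, None, 11, 35, None, None, None, 31, None, None, 30, None, 25]
Compute height bottom-up (empty subtree = -1):
  height(4) = 1 + max(-1, -1) = 0
  height(7) = 1 + max(0, -1) = 1
  height(2) = 1 + max(-1, 1) = 2
  height(25) = 1 + max(-1, -1) = 0
  height(30) = 1 + max(0, -1) = 1
  height(31) = 1 + max(1, -1) = 2
  height(11) = 1 + max(-1, 2) = 3
  height(35) = 1 + max(-1, -1) = 0
  height(32) = 1 + max(3, 0) = 4
  height(37) = 1 + max(4, -1) = 5
  height(9) = 1 + max(2, 5) = 6
  height(40) = 1 + max(6, -1) = 7
Height = 7


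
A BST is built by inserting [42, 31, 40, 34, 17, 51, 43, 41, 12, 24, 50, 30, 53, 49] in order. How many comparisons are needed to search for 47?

Search path for 47: 42 -> 51 -> 43 -> 50 -> 49
Found: False
Comparisons: 5


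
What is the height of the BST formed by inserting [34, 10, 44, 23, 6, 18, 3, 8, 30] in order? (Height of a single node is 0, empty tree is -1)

Insertion order: [34, 10, 44, 23, 6, 18, 3, 8, 30]
Tree (level-order array): [34, 10, 44, 6, 23, None, None, 3, 8, 18, 30]
Compute height bottom-up (empty subtree = -1):
  height(3) = 1 + max(-1, -1) = 0
  height(8) = 1 + max(-1, -1) = 0
  height(6) = 1 + max(0, 0) = 1
  height(18) = 1 + max(-1, -1) = 0
  height(30) = 1 + max(-1, -1) = 0
  height(23) = 1 + max(0, 0) = 1
  height(10) = 1 + max(1, 1) = 2
  height(44) = 1 + max(-1, -1) = 0
  height(34) = 1 + max(2, 0) = 3
Height = 3
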